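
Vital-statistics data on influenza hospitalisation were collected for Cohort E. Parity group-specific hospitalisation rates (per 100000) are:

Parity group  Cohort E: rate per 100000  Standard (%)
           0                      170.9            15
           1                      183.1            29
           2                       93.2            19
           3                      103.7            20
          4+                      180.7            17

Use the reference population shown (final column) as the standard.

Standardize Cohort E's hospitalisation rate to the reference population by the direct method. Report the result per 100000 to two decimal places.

Standard weights: 0.15, 0.29, 0.19, 0.20, 0.17.
Standardized rate: 0.1500×170.9 + 0.2900×183.1 + 0.1900×93.2 + 0.2000×103.7 + 0.1700×180.7 = 147.9010 per 100000.

147.90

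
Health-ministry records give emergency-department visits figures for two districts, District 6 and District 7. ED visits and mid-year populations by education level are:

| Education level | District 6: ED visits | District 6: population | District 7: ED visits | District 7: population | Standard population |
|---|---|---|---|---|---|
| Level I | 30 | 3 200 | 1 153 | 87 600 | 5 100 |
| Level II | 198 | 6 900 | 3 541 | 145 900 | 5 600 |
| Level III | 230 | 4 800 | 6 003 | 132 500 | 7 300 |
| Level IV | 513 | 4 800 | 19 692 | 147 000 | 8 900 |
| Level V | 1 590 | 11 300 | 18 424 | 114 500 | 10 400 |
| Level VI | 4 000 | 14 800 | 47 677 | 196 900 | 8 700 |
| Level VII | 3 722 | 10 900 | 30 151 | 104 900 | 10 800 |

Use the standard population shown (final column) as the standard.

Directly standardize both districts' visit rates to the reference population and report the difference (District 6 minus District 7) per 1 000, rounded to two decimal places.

Education-specific rates per 1 000 for District 6: 9.375, 28.696, 47.917, 106.875, 140.708, 270.270, 341.468.
For District 7: 13.162, 24.270, 45.306, 133.959, 160.908, 242.138, 287.426.
Standard total = 56 800; weights = 0.0898, 0.0986, 0.1285, 0.1567, 0.1831, 0.1532, 0.1901.
District 6: 0.0898×9.375 + 0.0986×28.696 + 0.1285×47.917 + 0.1567×106.875 + 0.1831×140.708 + 0.1532×270.270 + 0.1901×341.468 = 158.6629 per 1 000.
District 7: 0.0898×13.162 + 0.0986×24.270 + 0.1285×45.306 + 0.1567×133.959 + 0.1831×160.908 + 0.1532×242.138 + 0.1901×287.426 = 151.5890 per 1 000.
Difference = 158.6629 − 151.5890 = 7.0739.

7.07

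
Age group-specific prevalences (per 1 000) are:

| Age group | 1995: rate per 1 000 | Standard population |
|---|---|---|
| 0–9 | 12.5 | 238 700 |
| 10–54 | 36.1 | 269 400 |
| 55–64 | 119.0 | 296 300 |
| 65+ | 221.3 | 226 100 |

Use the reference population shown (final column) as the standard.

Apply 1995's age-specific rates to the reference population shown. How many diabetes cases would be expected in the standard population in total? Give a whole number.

Expected diabetes cases = Σ (standard pop × age-specific rate ÷ 1 000)
= 238 700×12.5/1 000 + 269 400×36.1/1 000 + 296 300×119.0/1 000 + 226 100×221.3/1 000
= 2983.75 + 9725.34 + 35259.70 + 50035.93 = 98004.72.

98005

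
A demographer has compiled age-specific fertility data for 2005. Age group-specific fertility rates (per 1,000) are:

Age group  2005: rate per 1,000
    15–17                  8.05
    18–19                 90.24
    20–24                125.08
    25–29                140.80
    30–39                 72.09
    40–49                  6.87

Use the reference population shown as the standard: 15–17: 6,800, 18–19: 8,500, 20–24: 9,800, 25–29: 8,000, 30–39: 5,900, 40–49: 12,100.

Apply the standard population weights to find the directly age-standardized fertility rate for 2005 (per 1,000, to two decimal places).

72.06

Standard total = 51,100; weights = 0.1331, 0.1663, 0.1918, 0.1566, 0.1155, 0.2368.
Standardized rate: 0.1331×8.05 + 0.1663×90.24 + 0.1918×125.08 + 0.1566×140.80 + 0.1155×72.09 + 0.2368×6.87 = 72.0631 per 1,000.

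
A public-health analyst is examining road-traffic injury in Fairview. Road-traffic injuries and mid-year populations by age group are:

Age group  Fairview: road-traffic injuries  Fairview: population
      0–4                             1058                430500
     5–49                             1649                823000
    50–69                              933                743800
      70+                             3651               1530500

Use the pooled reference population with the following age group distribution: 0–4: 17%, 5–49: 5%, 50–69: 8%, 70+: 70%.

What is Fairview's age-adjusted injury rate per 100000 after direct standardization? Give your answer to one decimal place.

Age-specific rates per 100000 for Fairview: 245.76, 200.36, 125.44, 238.55.
Standard weights: 0.17, 0.05, 0.08, 0.70.
Standardized rate: 0.1700×245.76 + 0.0500×200.36 + 0.0800×125.44 + 0.7000×238.55 = 228.8172 per 100000.

228.8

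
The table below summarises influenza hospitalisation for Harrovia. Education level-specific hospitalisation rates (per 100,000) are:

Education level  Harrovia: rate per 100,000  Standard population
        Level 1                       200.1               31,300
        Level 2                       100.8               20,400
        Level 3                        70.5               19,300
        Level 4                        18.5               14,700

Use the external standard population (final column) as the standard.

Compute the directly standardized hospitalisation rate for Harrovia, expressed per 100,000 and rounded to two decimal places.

Standard total = 85,700; weights = 0.3652, 0.2380, 0.2252, 0.1715.
Standardized rate: 0.3652×200.1 + 0.2380×100.8 + 0.2252×70.5 + 0.1715×18.5 = 116.1266 per 100,000.

116.13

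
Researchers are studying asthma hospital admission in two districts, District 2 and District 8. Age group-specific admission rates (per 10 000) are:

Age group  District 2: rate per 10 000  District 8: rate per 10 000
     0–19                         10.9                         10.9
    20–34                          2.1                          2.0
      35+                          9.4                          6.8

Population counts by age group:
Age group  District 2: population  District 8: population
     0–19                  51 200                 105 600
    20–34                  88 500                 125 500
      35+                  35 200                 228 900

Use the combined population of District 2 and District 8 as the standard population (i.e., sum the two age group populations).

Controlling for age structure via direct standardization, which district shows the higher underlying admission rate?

District 2

Combined standard total = 634 900; weights = 0.2470, 0.3371, 0.4160.
District 2: 0.2470×10.9 + 0.3371×2.1 + 0.4160×9.4 = 7.3099 per 10 000.
District 8: 0.2470×10.9 + 0.3371×2.0 + 0.4160×6.8 = 6.1947 per 10 000.
The crude rates (6.15 vs 6.43) would put District 8 higher, but that reflects its age composition; once standardized to a common age structure, District 2 has the higher underlying rate.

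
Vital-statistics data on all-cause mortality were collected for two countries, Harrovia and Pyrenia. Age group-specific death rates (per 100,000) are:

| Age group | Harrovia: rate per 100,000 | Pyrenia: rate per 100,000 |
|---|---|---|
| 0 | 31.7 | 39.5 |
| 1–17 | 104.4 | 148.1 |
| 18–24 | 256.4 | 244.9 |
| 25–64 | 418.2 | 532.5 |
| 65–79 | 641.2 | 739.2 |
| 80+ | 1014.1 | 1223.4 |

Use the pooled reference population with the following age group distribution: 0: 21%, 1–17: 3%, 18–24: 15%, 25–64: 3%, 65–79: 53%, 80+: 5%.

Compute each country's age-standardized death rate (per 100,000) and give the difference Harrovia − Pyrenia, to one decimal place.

-67.1

Standard weights: 0.21, 0.03, 0.15, 0.03, 0.53, 0.05.
Harrovia: 0.2100×31.7 + 0.0300×104.4 + 0.1500×256.4 + 0.0300×418.2 + 0.5300×641.2 + 0.0500×1014.1 = 451.3360 per 100,000.
Pyrenia: 0.2100×39.5 + 0.0300×148.1 + 0.1500×244.9 + 0.0300×532.5 + 0.5300×739.2 + 0.0500×1223.4 = 518.3940 per 100,000.
Difference = 451.3360 − 518.3940 = -67.0580.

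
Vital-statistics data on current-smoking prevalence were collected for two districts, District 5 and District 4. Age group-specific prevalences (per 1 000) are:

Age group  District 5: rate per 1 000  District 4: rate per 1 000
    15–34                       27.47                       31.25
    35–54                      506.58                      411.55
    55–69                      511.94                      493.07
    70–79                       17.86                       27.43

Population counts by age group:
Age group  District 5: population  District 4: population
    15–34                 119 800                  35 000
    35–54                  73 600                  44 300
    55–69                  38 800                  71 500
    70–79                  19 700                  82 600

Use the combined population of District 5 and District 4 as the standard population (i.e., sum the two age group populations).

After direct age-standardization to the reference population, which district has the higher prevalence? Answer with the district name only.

District 5

Combined standard total = 485 300; weights = 0.3190, 0.2429, 0.2273, 0.2108.
District 5: 0.3190×27.47 + 0.2429×506.58 + 0.2273×511.94 + 0.2108×17.86 = 251.9518 per 1 000.
District 4: 0.3190×31.25 + 0.2429×411.55 + 0.2273×493.07 + 0.2108×27.43 = 227.7992 per 1 000.
The crude rates (241.33 vs 243.55) would put District 4 higher, but that reflects its age composition; once standardized to a common age structure, District 5 has the higher underlying rate.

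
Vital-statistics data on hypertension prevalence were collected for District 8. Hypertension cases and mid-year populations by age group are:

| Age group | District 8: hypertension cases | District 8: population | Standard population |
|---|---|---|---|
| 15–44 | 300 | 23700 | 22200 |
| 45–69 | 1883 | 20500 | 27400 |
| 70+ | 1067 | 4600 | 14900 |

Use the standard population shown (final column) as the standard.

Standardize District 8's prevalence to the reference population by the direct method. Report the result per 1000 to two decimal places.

Age-specific rates per 1000 for District 8: 12.658, 91.854, 231.957.
Standard total = 64500; weights = 0.3442, 0.4248, 0.2310.
Standardized rate: 0.3442×12.658 + 0.4248×91.854 + 0.2310×231.957 = 96.9605 per 1000.

96.96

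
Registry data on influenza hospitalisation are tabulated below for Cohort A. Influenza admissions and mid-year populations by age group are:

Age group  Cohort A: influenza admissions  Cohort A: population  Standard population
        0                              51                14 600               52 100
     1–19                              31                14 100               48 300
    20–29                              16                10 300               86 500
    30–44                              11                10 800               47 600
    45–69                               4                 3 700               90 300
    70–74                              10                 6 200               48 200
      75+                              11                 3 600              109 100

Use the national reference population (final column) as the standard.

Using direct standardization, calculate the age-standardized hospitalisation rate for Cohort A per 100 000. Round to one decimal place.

203.2

Age-specific rates per 100 000 for Cohort A: 349.32, 219.86, 155.34, 101.85, 108.11, 161.29, 305.56.
Standard total = 482 100; weights = 0.1081, 0.1002, 0.1794, 0.0987, 0.1873, 0.1000, 0.2263.
Standardized rate: 0.1081×349.32 + 0.1002×219.86 + 0.1794×155.34 + 0.0987×101.85 + 0.1873×108.11 + 0.1000×161.29 + 0.2263×305.56 = 203.2275 per 100 000.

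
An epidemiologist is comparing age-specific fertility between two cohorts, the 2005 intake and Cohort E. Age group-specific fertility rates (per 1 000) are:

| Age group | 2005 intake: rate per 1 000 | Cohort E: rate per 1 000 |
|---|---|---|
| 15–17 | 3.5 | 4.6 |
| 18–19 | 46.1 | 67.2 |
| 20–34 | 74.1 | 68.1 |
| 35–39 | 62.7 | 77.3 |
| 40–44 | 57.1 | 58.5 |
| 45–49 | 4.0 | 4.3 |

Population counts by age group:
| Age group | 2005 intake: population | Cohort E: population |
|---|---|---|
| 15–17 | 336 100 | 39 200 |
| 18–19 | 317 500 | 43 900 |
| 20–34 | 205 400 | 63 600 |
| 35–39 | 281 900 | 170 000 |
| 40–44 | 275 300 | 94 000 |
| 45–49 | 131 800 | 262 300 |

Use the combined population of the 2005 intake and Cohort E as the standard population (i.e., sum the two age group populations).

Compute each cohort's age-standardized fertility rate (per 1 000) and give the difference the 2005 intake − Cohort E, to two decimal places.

Combined standard total = 2 221 000; weights = 0.1690, 0.1627, 0.1211, 0.2035, 0.1663, 0.1774.
The 2005 intake: 0.1690×3.5 + 0.1627×46.1 + 0.1211×74.1 + 0.2035×62.7 + 0.1663×57.1 + 0.1774×4.0 = 40.0291 per 1 000.
Cohort E: 0.1690×4.6 + 0.1627×67.2 + 0.1211×68.1 + 0.2035×77.3 + 0.1663×58.5 + 0.1774×4.3 = 46.1783 per 1 000.
Difference = 40.0291 − 46.1783 = -6.1492.

-6.15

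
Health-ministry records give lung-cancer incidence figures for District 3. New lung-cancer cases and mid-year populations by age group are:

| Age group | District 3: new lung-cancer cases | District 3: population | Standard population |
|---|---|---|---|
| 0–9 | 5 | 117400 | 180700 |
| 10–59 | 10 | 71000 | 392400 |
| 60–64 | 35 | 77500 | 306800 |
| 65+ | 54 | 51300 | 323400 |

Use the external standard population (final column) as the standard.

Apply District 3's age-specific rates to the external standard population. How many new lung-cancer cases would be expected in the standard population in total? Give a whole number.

542

Age-specific rates per 100000 for District 3: 4.26, 14.08, 45.16, 105.26.
Expected new lung-cancer cases = Σ (standard pop × age-specific rate ÷ 100000)
= 180700×4.26/100000 + 392400×14.08/100000 + 306800×45.16/100000 + 323400×105.26/100000
= 7.70 + 55.27 + 138.55 + 340.42 = 541.94.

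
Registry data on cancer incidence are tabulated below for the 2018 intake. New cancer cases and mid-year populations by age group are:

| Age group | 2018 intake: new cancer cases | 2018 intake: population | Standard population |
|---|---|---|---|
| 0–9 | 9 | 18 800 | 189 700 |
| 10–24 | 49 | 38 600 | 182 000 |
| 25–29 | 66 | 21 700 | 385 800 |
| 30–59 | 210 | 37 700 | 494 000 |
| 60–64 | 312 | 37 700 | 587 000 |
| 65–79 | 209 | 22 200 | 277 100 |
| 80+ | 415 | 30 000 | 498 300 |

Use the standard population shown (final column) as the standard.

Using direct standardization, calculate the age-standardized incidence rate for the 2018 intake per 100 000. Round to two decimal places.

Age-specific rates per 100 000 for the 2018 intake: 47.87, 126.94, 304.15, 557.03, 827.59, 941.44, 1383.33.
Standard total = 2 613 900; weights = 0.0726, 0.0696, 0.1476, 0.1890, 0.2246, 0.1060, 0.1906.
Standardized rate: 0.0726×47.87 + 0.0696×126.94 + 0.1476×304.15 + 0.1890×557.03 + 0.2246×827.59 + 0.1060×941.44 + 0.1906×1383.33 = 711.8402 per 100 000.

711.84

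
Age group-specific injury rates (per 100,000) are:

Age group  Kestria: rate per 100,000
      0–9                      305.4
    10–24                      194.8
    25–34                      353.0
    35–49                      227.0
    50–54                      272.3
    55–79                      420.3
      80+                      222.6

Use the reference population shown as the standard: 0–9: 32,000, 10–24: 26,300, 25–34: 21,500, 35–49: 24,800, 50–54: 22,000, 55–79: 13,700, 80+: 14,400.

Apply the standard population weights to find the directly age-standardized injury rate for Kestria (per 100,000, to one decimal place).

Standard total = 154,700; weights = 0.2069, 0.1700, 0.1390, 0.1603, 0.1422, 0.0886, 0.0931.
Standardized rate: 0.2069×305.4 + 0.1700×194.8 + 0.1390×353.0 + 0.1603×227.0 + 0.1422×272.3 + 0.0886×420.3 + 0.0931×222.6 = 278.4052 per 100,000.

278.4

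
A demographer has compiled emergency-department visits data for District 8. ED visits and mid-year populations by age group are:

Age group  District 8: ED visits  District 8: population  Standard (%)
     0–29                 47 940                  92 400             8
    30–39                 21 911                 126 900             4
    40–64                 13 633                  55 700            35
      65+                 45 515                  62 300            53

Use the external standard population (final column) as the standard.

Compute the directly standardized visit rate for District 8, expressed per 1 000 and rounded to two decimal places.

521.28

Age-specific rates per 1 000 for District 8: 518.831, 172.664, 244.758, 730.578.
Standard weights: 0.08, 0.04, 0.35, 0.53.
Standardized rate: 0.0800×518.831 + 0.0400×172.664 + 0.3500×244.758 + 0.5300×730.578 = 521.2845 per 1 000.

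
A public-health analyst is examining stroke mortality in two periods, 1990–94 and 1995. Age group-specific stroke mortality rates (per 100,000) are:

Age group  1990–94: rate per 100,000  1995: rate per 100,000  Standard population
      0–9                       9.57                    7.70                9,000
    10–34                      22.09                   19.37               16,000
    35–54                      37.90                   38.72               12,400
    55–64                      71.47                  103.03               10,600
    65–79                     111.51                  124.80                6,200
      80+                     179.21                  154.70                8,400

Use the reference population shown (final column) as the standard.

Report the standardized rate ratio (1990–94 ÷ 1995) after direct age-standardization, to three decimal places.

Standard total = 62,600; weights = 0.1438, 0.2556, 0.1981, 0.1693, 0.0990, 0.1342.
1990–94: 0.1438×9.57 + 0.2556×22.09 + 0.1981×37.90 + 0.1693×71.47 + 0.0990×111.51 + 0.1342×179.21 = 61.7227 per 100,000.
1995: 0.1438×7.70 + 0.2556×19.37 + 0.1981×38.72 + 0.1693×103.03 + 0.0990×124.80 + 0.1342×154.70 = 64.2924 per 100,000.
Ratio = 61.7227 ÷ 64.2924 = 0.96003.

0.960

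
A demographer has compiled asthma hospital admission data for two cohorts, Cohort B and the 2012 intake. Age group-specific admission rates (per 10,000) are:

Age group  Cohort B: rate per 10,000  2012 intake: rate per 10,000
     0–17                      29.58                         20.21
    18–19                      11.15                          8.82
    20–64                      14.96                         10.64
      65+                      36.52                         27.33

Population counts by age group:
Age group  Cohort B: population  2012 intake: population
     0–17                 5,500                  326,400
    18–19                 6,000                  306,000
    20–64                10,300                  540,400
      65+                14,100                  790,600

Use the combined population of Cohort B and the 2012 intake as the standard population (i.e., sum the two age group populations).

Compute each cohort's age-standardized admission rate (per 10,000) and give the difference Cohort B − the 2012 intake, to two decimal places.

6.81

Combined standard total = 1,999,300; weights = 0.1660, 0.1561, 0.2754, 0.4025.
Cohort B: 0.1660×29.58 + 0.1561×11.15 + 0.2754×14.96 + 0.4025×36.52 = 25.4702 per 10,000.
The 2012 intake: 0.1660×20.21 + 0.1561×8.82 + 0.2754×10.64 + 0.4025×27.33 = 18.6623 per 10,000.
Difference = 25.4702 − 18.6623 = 6.8079.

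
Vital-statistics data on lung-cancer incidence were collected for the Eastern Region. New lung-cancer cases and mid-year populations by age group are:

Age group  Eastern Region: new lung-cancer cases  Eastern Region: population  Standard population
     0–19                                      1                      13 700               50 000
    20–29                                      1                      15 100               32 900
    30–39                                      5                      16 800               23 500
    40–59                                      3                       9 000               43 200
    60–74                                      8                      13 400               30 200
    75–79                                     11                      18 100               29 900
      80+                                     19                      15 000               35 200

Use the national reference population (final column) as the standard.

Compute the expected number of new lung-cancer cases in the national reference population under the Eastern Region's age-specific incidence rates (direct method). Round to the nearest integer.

108

Age-specific rates per 100 000 for the Eastern Region: 7.30, 6.62, 29.76, 33.33, 59.70, 60.77, 126.67.
Expected new lung-cancer cases = Σ (standard pop × age-specific rate ÷ 100 000)
= 50 000×7.30/100 000 + 32 900×6.62/100 000 + 23 500×29.76/100 000 + 43 200×33.33/100 000 + 30 200×59.70/100 000 + 29 900×60.77/100 000 + 35 200×126.67/100 000
= 3.65 + 2.18 + 6.99 + 14.40 + 18.03 + 18.17 + 44.59 = 108.01.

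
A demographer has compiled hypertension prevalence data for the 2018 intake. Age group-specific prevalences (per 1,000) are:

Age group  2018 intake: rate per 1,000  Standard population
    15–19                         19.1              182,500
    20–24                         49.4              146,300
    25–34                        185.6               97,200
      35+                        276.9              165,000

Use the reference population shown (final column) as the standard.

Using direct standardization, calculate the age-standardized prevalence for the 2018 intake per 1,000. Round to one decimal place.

Standard total = 591,000; weights = 0.3088, 0.2475, 0.1645, 0.2792.
Standardized rate: 0.3088×19.1 + 0.2475×49.4 + 0.1645×185.6 + 0.2792×276.9 = 125.9590 per 1,000.

126.0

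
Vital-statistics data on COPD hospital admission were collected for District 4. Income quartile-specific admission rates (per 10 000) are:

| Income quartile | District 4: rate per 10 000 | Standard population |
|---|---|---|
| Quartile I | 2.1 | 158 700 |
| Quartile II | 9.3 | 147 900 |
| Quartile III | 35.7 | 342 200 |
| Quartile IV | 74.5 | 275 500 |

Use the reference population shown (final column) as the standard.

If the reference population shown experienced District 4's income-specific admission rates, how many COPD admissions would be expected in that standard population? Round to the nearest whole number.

3445

Expected COPD admissions = Σ (standard pop × income-specific rate ÷ 10 000)
= 158 700×2.1/10 000 + 147 900×9.3/10 000 + 342 200×35.7/10 000 + 275 500×74.5/10 000
= 33.33 + 137.55 + 1221.65 + 2052.47 = 3445.00.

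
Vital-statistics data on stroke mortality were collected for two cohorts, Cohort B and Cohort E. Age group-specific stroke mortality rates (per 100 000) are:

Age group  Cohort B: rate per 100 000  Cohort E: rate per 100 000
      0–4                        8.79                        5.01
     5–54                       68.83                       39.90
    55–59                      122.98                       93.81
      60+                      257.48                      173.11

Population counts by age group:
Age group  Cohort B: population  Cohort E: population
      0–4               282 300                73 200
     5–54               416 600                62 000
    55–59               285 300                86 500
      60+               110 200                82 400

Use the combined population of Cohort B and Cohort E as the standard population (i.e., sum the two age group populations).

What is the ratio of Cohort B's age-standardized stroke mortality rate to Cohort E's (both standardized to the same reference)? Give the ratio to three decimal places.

1.475

Combined standard total = 1 398 500; weights = 0.2542, 0.3422, 0.2659, 0.1377.
Cohort B: 0.2542×8.79 + 0.3422×68.83 + 0.2659×122.98 + 0.1377×257.48 = 93.9446 per 100 000.
Cohort E: 0.2542×5.01 + 0.3422×39.90 + 0.2659×93.81 + 0.1377×173.11 = 63.7088 per 100 000.
Ratio = 93.9446 ÷ 63.7088 = 1.47459.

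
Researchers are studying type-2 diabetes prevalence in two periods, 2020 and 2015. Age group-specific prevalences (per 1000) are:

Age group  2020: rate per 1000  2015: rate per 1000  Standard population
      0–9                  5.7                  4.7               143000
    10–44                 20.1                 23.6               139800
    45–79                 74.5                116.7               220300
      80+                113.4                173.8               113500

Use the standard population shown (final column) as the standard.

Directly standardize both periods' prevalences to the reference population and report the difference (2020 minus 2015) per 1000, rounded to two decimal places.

-26.76

Standard total = 616600; weights = 0.2319, 0.2267, 0.3573, 0.1841.
2020: 0.2319×5.7 + 0.2267×20.1 + 0.3573×74.5 + 0.1841×113.4 = 53.3706 per 1000.
2015: 0.2319×4.7 + 0.2267×23.6 + 0.3573×116.7 + 0.1841×173.8 = 80.1276 per 1000.
Difference = 53.3706 − 80.1276 = -26.7570.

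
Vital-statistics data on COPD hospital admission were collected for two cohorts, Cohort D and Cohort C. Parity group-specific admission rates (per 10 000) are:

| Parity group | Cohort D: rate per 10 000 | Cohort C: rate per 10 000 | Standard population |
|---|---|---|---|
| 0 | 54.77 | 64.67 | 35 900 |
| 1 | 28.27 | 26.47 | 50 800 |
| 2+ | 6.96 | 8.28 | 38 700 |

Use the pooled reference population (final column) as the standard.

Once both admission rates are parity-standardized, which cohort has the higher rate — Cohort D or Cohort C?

Standard total = 125 400; weights = 0.2863, 0.4051, 0.3086.
Cohort D: 0.2863×54.77 + 0.4051×28.27 + 0.3086×6.96 = 29.2800 per 10 000.
Cohort C: 0.2863×64.67 + 0.4051×26.47 + 0.3086×8.28 = 31.7924 per 10 000.

Cohort C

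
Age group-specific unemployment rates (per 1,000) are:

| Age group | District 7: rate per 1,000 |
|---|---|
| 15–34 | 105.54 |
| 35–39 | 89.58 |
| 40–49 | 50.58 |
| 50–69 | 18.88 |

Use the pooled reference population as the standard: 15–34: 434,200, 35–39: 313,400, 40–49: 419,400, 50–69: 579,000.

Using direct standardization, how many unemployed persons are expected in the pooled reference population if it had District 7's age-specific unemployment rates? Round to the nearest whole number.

106045

Expected unemployed persons = Σ (standard pop × age-specific rate ÷ 1,000)
= 434,200×105.54/1,000 + 313,400×89.58/1,000 + 419,400×50.58/1,000 + 579,000×18.88/1,000
= 45825.47 + 28074.37 + 21213.25 + 10931.52 = 106044.61.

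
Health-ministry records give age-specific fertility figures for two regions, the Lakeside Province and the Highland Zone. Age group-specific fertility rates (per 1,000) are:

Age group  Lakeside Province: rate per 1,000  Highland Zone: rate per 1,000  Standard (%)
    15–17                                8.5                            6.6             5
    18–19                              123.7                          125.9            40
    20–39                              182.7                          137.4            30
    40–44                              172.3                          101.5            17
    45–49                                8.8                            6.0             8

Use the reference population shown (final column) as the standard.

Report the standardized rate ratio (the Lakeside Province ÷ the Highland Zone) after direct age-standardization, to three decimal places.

Standard weights: 0.05, 0.40, 0.30, 0.17, 0.08.
The Lakeside Province: 0.0500×8.5 + 0.4000×123.7 + 0.3000×182.7 + 0.1700×172.3 + 0.0800×8.8 = 134.7100 per 1,000.
The Highland Zone: 0.0500×6.6 + 0.4000×125.9 + 0.3000×137.4 + 0.1700×101.5 + 0.0800×6.0 = 109.6450 per 1,000.
Ratio = 134.7100 ÷ 109.6450 = 1.22860.

1.229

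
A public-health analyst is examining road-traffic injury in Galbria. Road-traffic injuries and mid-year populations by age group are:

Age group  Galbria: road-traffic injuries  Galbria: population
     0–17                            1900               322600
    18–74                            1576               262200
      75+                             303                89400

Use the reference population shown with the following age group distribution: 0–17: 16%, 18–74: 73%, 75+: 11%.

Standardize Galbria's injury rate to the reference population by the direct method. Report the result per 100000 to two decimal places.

570.30

Age-specific rates per 100000 for Galbria: 588.96, 601.07, 338.93.
Standard weights: 0.16, 0.73, 0.11.
Standardized rate: 0.1600×588.96 + 0.7300×601.07 + 0.1100×338.93 = 570.2958 per 100000.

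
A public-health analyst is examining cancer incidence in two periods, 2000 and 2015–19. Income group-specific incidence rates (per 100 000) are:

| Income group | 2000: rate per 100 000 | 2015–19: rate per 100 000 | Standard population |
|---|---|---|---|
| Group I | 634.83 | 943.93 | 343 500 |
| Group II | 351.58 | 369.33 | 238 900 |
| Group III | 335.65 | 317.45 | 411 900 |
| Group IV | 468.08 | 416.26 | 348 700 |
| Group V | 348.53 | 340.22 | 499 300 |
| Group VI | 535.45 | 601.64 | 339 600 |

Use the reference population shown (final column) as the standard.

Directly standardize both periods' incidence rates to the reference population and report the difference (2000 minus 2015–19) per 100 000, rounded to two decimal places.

-47.29

Standard total = 2 181 900; weights = 0.1574, 0.1095, 0.1888, 0.1598, 0.2288, 0.1556.
2000: 0.1574×634.83 + 0.1095×351.58 + 0.1888×335.65 + 0.1598×468.08 + 0.2288×348.53 + 0.1556×535.45 = 439.7040 per 100 000.
2015–19: 0.1574×943.93 + 0.1095×369.33 + 0.1888×317.45 + 0.1598×416.26 + 0.2288×340.22 + 0.1556×601.64 = 486.9926 per 100 000.
Difference = 439.7040 − 486.9926 = -47.2886.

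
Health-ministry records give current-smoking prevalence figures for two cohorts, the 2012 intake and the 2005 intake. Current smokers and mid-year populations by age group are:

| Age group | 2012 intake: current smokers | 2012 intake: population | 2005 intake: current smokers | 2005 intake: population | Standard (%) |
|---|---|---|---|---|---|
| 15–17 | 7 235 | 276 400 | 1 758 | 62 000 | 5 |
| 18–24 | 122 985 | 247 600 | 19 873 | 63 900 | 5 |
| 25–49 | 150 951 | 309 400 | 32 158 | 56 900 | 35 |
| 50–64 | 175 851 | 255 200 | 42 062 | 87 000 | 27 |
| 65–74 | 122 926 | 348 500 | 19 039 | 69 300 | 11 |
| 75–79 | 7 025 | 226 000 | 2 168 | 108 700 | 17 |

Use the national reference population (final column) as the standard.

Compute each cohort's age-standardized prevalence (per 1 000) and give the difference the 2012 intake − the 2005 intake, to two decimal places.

48.11

Age-specific rates per 1 000 for the 2012 intake: 26.176, 496.708, 487.883, 689.071, 352.729, 31.084.
For the 2005 intake: 28.355, 311.002, 565.167, 483.471, 274.733, 19.945.
Standard weights: 0.05, 0.05, 0.35, 0.27, 0.11, 0.17.
The 2012 intake: 0.0500×26.176 + 0.0500×496.708 + 0.3500×487.883 + 0.2700×689.071 + 0.1100×352.729 + 0.1700×31.084 = 427.0370 per 1 000.
The 2005 intake: 0.0500×28.355 + 0.0500×311.002 + 0.3500×565.167 + 0.2700×483.471 + 0.1100×274.733 + 0.1700×19.945 = 378.9247 per 1 000.
Difference = 427.0370 − 378.9247 = 48.1122.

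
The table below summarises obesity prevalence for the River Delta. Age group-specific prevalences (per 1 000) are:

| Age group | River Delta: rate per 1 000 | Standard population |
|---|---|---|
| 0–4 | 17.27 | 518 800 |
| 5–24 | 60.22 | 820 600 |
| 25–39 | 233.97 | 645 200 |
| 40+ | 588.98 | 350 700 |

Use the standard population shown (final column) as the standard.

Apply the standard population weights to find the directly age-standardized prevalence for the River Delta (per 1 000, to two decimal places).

178.09

Standard total = 2 335 300; weights = 0.2222, 0.3514, 0.2763, 0.1502.
Standardized rate: 0.2222×17.27 + 0.3514×60.22 + 0.2763×233.97 + 0.1502×588.98 = 178.0880 per 1 000.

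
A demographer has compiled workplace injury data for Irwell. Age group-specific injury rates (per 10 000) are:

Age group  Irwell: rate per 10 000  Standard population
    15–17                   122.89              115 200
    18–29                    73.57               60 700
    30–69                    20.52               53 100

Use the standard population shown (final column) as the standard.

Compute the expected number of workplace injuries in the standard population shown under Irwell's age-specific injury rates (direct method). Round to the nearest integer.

Expected workplace injuries = Σ (standard pop × age-specific rate ÷ 10 000)
= 115 200×122.89/10 000 + 60 700×73.57/10 000 + 53 100×20.52/10 000
= 1415.69 + 446.57 + 108.96 = 1971.22.

1971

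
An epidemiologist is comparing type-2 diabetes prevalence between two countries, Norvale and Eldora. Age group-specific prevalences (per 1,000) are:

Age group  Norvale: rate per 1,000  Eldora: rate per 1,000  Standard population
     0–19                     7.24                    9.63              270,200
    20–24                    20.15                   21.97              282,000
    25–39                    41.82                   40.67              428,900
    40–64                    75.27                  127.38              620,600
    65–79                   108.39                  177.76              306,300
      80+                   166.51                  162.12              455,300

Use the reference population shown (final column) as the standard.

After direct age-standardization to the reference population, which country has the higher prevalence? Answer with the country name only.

Eldora

Standard total = 2,363,300; weights = 0.1143, 0.1193, 0.1815, 0.2626, 0.1296, 0.1927.
Norvale: 0.1143×7.24 + 0.1193×20.15 + 0.1815×41.82 + 0.2626×75.27 + 0.1296×108.39 + 0.1927×166.51 = 76.7146 per 1,000.
Eldora: 0.1143×9.63 + 0.1193×21.97 + 0.1815×40.67 + 0.2626×127.38 + 0.1296×177.76 + 0.1927×162.12 = 98.8254 per 1,000.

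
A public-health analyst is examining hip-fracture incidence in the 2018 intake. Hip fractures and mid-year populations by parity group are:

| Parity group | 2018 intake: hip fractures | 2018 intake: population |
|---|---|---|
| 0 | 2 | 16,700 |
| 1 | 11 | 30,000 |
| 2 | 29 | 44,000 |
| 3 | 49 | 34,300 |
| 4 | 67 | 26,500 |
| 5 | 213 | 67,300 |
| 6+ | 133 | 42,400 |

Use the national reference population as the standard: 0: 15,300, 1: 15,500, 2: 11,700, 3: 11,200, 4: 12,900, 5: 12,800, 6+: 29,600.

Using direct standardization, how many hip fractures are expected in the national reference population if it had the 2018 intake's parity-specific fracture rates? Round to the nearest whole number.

197

Parity-specific rates per 100,000 for the 2018 intake: 11.98, 36.67, 65.91, 142.86, 252.83, 316.49, 313.68.
Expected hip fractures = Σ (standard pop × parity-specific rate ÷ 100,000)
= 15,300×11.98/100,000 + 15,500×36.67/100,000 + 11,700×65.91/100,000 + 11,200×142.86/100,000 + 12,900×252.83/100,000 + 12,800×316.49/100,000 + 29,600×313.68/100,000
= 1.83 + 5.68 + 7.71 + 16.00 + 32.62 + 40.51 + 92.85 = 197.20.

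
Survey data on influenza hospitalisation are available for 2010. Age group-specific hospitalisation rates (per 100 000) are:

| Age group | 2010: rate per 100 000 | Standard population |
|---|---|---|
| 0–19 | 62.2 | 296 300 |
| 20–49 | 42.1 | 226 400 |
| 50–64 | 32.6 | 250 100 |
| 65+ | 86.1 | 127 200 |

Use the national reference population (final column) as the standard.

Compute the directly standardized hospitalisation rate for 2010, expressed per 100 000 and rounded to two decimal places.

52.30

Standard total = 900 000; weights = 0.3292, 0.2516, 0.2779, 0.1413.
Standardized rate: 0.3292×62.2 + 0.2516×42.1 + 0.2779×32.6 + 0.1413×86.1 = 52.2961 per 100 000.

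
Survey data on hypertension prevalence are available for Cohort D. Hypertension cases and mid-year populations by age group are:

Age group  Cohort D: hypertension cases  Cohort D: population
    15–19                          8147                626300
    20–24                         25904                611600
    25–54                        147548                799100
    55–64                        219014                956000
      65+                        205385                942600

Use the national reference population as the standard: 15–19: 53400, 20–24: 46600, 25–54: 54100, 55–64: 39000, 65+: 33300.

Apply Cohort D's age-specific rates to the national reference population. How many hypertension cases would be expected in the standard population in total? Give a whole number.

Age-specific rates per 1000 for Cohort D: 13.008, 42.354, 184.643, 229.094, 217.892.
Expected hypertension cases = Σ (standard pop × age-specific rate ÷ 1000)
= 53400×13.008/1000 + 46600×42.354/1000 + 54100×184.643/1000 + 39000×229.094/1000 + 33300×217.892/1000
= 694.63 + 1973.72 + 9989.17 + 8934.67 + 7255.80 = 28848.00.

28848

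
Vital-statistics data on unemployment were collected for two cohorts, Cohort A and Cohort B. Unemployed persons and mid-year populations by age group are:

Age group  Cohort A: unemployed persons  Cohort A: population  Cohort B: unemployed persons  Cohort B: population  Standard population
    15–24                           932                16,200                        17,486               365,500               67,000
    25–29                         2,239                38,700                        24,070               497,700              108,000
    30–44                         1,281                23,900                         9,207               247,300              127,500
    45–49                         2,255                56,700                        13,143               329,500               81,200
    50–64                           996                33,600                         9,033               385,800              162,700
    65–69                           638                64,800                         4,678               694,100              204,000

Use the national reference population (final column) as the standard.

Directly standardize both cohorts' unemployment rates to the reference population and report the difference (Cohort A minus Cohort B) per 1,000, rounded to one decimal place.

7.2

Age-specific rates per 1,000 for Cohort A: 57.531, 57.855, 53.598, 39.771, 29.643, 9.846.
For Cohort B: 47.841, 48.362, 37.230, 39.888, 23.414, 6.740.
Standard total = 750,400; weights = 0.0893, 0.1439, 0.1699, 0.1082, 0.2168, 0.2719.
Cohort A: 0.0893×57.531 + 0.1439×57.855 + 0.1699×53.598 + 0.1082×39.771 + 0.2168×29.643 + 0.2719×9.846 = 35.9775 per 1,000.
Cohort B: 0.0893×47.841 + 0.1439×48.362 + 0.1699×37.230 + 0.1082×39.888 + 0.2168×23.414 + 0.2719×6.740 = 28.7827 per 1,000.
Difference = 35.9775 − 28.7827 = 7.1948.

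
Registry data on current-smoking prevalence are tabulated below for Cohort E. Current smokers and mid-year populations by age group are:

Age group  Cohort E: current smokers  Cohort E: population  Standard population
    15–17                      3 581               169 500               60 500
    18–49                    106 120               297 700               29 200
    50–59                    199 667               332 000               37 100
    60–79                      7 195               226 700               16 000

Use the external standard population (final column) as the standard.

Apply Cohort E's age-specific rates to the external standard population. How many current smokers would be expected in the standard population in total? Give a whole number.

34507

Age-specific rates per 1 000 for Cohort E: 21.127, 356.466, 601.407, 31.738.
Expected current smokers = Σ (standard pop × age-specific rate ÷ 1 000)
= 60 500×21.127/1 000 + 29 200×356.466/1 000 + 37 100×601.407/1 000 + 16 000×31.738/1 000
= 1278.17 + 10408.81 + 22312.19 + 507.81 = 34506.98.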